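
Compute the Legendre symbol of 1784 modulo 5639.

-1

Factor out 2: 1784 = 2^3·223. Since 5639 ≡ 7 (mod 8), (2 / 5639) = +1, and (2 / 5639)^3 = +1. Now have (223 / 5639).
Both 223 ≡ 3 and 5639 ≡ 3 (mod 4), so reciprocity gives (223 / 5639) = -(5639 / 223). Reduce: 5639 ≡ 64 (mod 223). Now have -(64 / 223).
Factor out 2: 64 = 2^6. Since 223 ≡ 7 (mod 8), (2 / 223) = +1, and (2 / 223)^6 = +1. Now have -(1 / 223).
(1 / 223) = 1. Collecting the sign factors: -1.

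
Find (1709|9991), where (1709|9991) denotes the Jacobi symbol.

1709 ≡ 1 (mod 4), so quadratic reciprocity gives (1709|9991) = (9991|1709). Reduce: 9991 ≡ 1446 (mod 1709). Now have (1446|1709).
Factor out 2: 1446 = 2·723. Since 1709 ≡ 5 (mod 8), (2|1709) = -1. Now have -(723|1709).
1709 ≡ 1 (mod 4), so quadratic reciprocity gives (723|1709) = (1709|723). Reduce: 1709 ≡ 263 (mod 723). Now have -(263|723).
Both 263 ≡ 3 and 723 ≡ 3 (mod 4), so reciprocity gives (263|723) = -(723|263). Reduce: 723 ≡ 197 (mod 263). Now have (197|263).
197 ≡ 1 (mod 4), so quadratic reciprocity gives (197|263) = (263|197). Reduce: 263 ≡ 66 (mod 197). Now have (66|197).
Factor out 2: 66 = 2·33. Since 197 ≡ 5 (mod 8), (2|197) = -1. Now have -(33|197).
33 ≡ 1 (mod 4), so quadratic reciprocity gives (33|197) = (197|33). Reduce: 197 ≡ 32 (mod 33). Now have -(32|33).
Factor out 2: 32 = 2^5. Since 33 ≡ 1 (mod 8), (2|33) = +1, and (2|33)^5 = +1. Now have -(1|33).
(1|33) = 1. Collecting the sign factors: -1.

-1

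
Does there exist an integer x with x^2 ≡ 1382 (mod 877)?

yes

(1382/877)
  = (505/877)    [1382 ≡ 505 mod 877]
  = (877/505)    [QR: 505 ≡ 1 mod 4, sign kept]
  = (372/505)    [877 ≡ 372 mod 505]
  = (93/505)    [505 ≡ 1 mod 8 ⇒ (2/505)^2 = +1]
  = (505/93)    [QR: 93 ≡ 1 mod 4, sign kept]
  = (40/93)    [505 ≡ 40 mod 93]
  = -(5/93)    [93 ≡ 5 mod 8 ⇒ (2/93)^3 = -1]
  = -(93/5)    [QR: 5 ≡ 1 mod 4, sign kept]
  = -(3/5)    [93 ≡ 3 mod 5]
  = -(5/3)    [QR: 5 ≡ 1 mod 4, sign kept]
  = -(2/3)    [5 ≡ 2 mod 3]
  = (1/3)    [3 ≡ 3 mod 8 ⇒ (2/3) = -1]
  = 1    [(1/3) = 1]
(1382/877) = 1, and 877 is prime, so 1382 is a quadratic residue mod 877.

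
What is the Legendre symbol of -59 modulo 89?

(-59/89)
  = (30/89)    [-59 ≡ 30 mod 89]
  = (15/89)    [89 ≡ 1 mod 8 ⇒ (2/89) = +1]
  = (89/15)    [QR: 89 ≡ 1 mod 4, sign kept]
  = (14/15)    [89 ≡ 14 mod 15]
  = (7/15)    [15 ≡ 7 mod 8 ⇒ (2/15) = +1]
  = -(15/7)    [QR: both ≡ 3 mod 4, sign flips]
  = -(1/7)    [15 ≡ 1 mod 7]
  = -1    [(1/7) = 1]

-1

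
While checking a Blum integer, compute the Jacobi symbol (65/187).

1

(65/187)
  = (187/65)    [QR: 65 ≡ 1 mod 4, sign kept]
  = (57/65)    [187 ≡ 57 mod 65]
  = (65/57)    [QR: 57 ≡ 1 mod 4, sign kept]
  = (8/57)    [65 ≡ 8 mod 57]
  = (1/57)    [57 ≡ 1 mod 8 ⇒ (2/57)^3 = +1]
  = 1    [(1/57) = 1]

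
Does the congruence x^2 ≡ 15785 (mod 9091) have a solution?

yes

(15785/9091)
  = (6694/9091)    [15785 ≡ 6694 mod 9091]
  = -(3347/9091)    [9091 ≡ 3 mod 8 ⇒ (2/9091) = -1]
  = (9091/3347)    [QR: both ≡ 3 mod 4, sign flips]
  = (2397/3347)    [9091 ≡ 2397 mod 3347]
  = (3347/2397)    [QR: 2397 ≡ 1 mod 4, sign kept]
  = (950/2397)    [3347 ≡ 950 mod 2397]
  = -(475/2397)    [2397 ≡ 5 mod 8 ⇒ (2/2397) = -1]
  = -(2397/475)    [QR: 2397 ≡ 1 mod 4, sign kept]
  = -(22/475)    [2397 ≡ 22 mod 475]
  = (11/475)    [475 ≡ 3 mod 8 ⇒ (2/475) = -1]
  = -(475/11)    [QR: both ≡ 3 mod 4, sign flips]
  = -(2/11)    [475 ≡ 2 mod 11]
  = (1/11)    [11 ≡ 3 mod 8 ⇒ (2/11) = -1]
  = 1    [(1/11) = 1]
The Legendre symbol is 1, so x^2 ≡ 15785 (mod 9091) has solution.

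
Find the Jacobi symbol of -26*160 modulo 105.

0

By multiplicativity, (-26·160 / 105) = (-26 / 105)·(160 / 105).
First factor (-26 / 105):
Reduce the numerator: -26 ≡ 79 (mod 105), so (-26 / 105) = (79 / 105).
105 ≡ 1 (mod 4), so quadratic reciprocity gives (79 / 105) = (105 / 79). Reduce: 105 ≡ 26 (mod 79). Now have (26 / 79).
Factor out 2: 26 = 2·13. Since 79 ≡ 7 (mod 8), (2 / 79) = +1. Now have (13 / 79).
13 ≡ 1 (mod 4), so quadratic reciprocity gives (13 / 79) = (79 / 13). Reduce: 79 ≡ 1 (mod 13). Now have (1 / 13).
(1 / 13) = 1. Collecting the sign factors: 1.
Second factor (160 / 105):
Reduce the numerator: 160 ≡ 55 (mod 105), so (160 / 105) = (55 / 105).
105 ≡ 1 (mod 4), so quadratic reciprocity gives (55 / 105) = (105 / 55). Reduce: 105 ≡ 50 (mod 55). Now have (50 / 55).
Factor out 2: 50 = 2·25. Since 55 ≡ 7 (mod 8), (2 / 55) = +1. Now have (25 / 55).
25 ≡ 1 (mod 4), so quadratic reciprocity gives (25 / 55) = (55 / 25). Reduce: 55 ≡ 5 (mod 25). Now have (5 / 25).
5 ≡ 1 (mod 4), so quadratic reciprocity gives (5 / 25) = (25 / 5). Reduce: 25 ≡ 0 (mod 5). Now have (0 / 5).
The numerator is now 0 with denominator 5 > 1: the symbol is 0.
Product: (1)·(0) = 0.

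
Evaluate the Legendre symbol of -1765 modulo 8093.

Reduce the numerator: -1765 ≡ 6328 (mod 8093), so (-1765|8093) = (6328|8093).
Factor out 2: 6328 = 2^3·791. Since 8093 ≡ 5 (mod 8), (2|8093) = -1, and (2|8093)^3 = -1. Now have -(791|8093).
8093 ≡ 1 (mod 4), so quadratic reciprocity gives (791|8093) = (8093|791). Reduce: 8093 ≡ 183 (mod 791). Now have -(183|791).
Both 183 ≡ 3 and 791 ≡ 3 (mod 4), so reciprocity gives (183|791) = -(791|183). Reduce: 791 ≡ 59 (mod 183). Now have (59|183).
Both 59 ≡ 3 and 183 ≡ 3 (mod 4), so reciprocity gives (59|183) = -(183|59). Reduce: 183 ≡ 6 (mod 59). Now have -(6|59).
Factor out 2: 6 = 2·3. Since 59 ≡ 3 (mod 8), (2|59) = -1. Now have (3|59).
Both 3 ≡ 3 and 59 ≡ 3 (mod 4), so reciprocity gives (3|59) = -(59|3). Reduce: 59 ≡ 2 (mod 3). Now have -(2|3).
Factor out 2: 2 = 2. Since 3 ≡ 3 (mod 8), (2|3) = -1. Now have (1|3).
(1|3) = 1. Collecting the sign factors: 1.

1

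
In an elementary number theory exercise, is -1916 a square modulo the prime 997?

Reduce the numerator: -1916 ≡ 78 (mod 997), so (-1916|997) = (78|997).
Factor out 2: 78 = 2·39. Since 997 ≡ 5 (mod 8), (2|997) = -1. Now have -(39|997).
997 ≡ 1 (mod 4), so quadratic reciprocity gives (39|997) = (997|39). Reduce: 997 ≡ 22 (mod 39). Now have -(22|39).
Factor out 2: 22 = 2·11. Since 39 ≡ 7 (mod 8), (2|39) = +1. Now have -(11|39).
Both 11 ≡ 3 and 39 ≡ 3 (mod 4), so reciprocity gives (11|39) = -(39|11). Reduce: 39 ≡ 6 (mod 11). Now have (6|11).
Factor out 2: 6 = 2·3. Since 11 ≡ 3 (mod 8), (2|11) = -1. Now have -(3|11).
Both 3 ≡ 3 and 11 ≡ 3 (mod 4), so reciprocity gives (3|11) = -(11|3). Reduce: 11 ≡ 2 (mod 3). Now have (2|3).
Factor out 2: 2 = 2. Since 3 ≡ 3 (mod 8), (2|3) = -1. Now have -(1|3).
(1|3) = 1. Collecting the sign factors: -1.
(-1916|997) = -1, and 997 is prime, so -1916 is not a quadratic residue mod 997.

no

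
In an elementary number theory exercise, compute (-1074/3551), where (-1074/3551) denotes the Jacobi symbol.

-1

Pull out -1: (-1074/3551) = (-1/3551)·(1074/3551). Since 3551 ≡ 3 (mod 4), (-1/3551) = -1. Now have -(1074/3551).
Factor out 2: 1074 = 2·537. Since 3551 ≡ 7 (mod 8), (2/3551) = +1. Now have -(537/3551).
537 ≡ 1 (mod 4), so quadratic reciprocity gives (537/3551) = (3551/537). Reduce: 3551 ≡ 329 (mod 537). Now have -(329/537).
329 ≡ 1 (mod 4), so quadratic reciprocity gives (329/537) = (537/329). Reduce: 537 ≡ 208 (mod 329). Now have -(208/329).
Factor out 2: 208 = 2^4·13. Since 329 ≡ 1 (mod 8), (2/329) = +1, and (2/329)^4 = +1. Now have -(13/329).
13 ≡ 1 (mod 4), so quadratic reciprocity gives (13/329) = (329/13). Reduce: 329 ≡ 4 (mod 13). Now have -(4/13).
Factor out 2: 4 = 2^2. Since 13 ≡ 5 (mod 8), (2/13) = -1, and (2/13)^2 = +1. Now have -(1/13).
(1/13) = 1. Collecting the sign factors: -1.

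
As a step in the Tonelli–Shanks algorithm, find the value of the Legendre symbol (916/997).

1

Factor out 2: 916 = 2^2·229. Since 997 ≡ 5 (mod 8), (2/997) = -1, and (2/997)^2 = +1. Now have (229/997).
229 ≡ 1 (mod 4), so quadratic reciprocity gives (229/997) = (997/229). Reduce: 997 ≡ 81 (mod 229). Now have (81/229).
81 ≡ 1 (mod 4), so quadratic reciprocity gives (81/229) = (229/81). Reduce: 229 ≡ 67 (mod 81). Now have (67/81).
81 ≡ 1 (mod 4), so quadratic reciprocity gives (67/81) = (81/67). Reduce: 81 ≡ 14 (mod 67). Now have (14/67).
Factor out 2: 14 = 2·7. Since 67 ≡ 3 (mod 8), (2/67) = -1. Now have -(7/67).
Both 7 ≡ 3 and 67 ≡ 3 (mod 4), so reciprocity gives (7/67) = -(67/7). Reduce: 67 ≡ 4 (mod 7). Now have (4/7).
Factor out 2: 4 = 2^2. Since 7 ≡ 7 (mod 8), (2/7) = +1, and (2/7)^2 = +1. Now have (1/7).
(1/7) = 1. Collecting the sign factors: 1.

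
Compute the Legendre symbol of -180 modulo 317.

-1

(-180/317)
  = (137/317)    [-180 ≡ 137 mod 317]
  = (317/137)    [QR: 137 ≡ 1 mod 4, sign kept]
  = (43/137)    [317 ≡ 43 mod 137]
  = (137/43)    [QR: 137 ≡ 1 mod 4, sign kept]
  = (8/43)    [137 ≡ 8 mod 43]
  = -(1/43)    [43 ≡ 3 mod 8 ⇒ (2/43)^3 = -1]
  = -1    [(1/43) = 1]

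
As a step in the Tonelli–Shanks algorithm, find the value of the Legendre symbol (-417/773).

-1

(-417/773)
  = (356/773)    [-417 ≡ 356 mod 773]
  = (89/773)    [773 ≡ 5 mod 8 ⇒ (2/773)^2 = +1]
  = (773/89)    [QR: 89 ≡ 1 mod 4, sign kept]
  = (61/89)    [773 ≡ 61 mod 89]
  = (89/61)    [QR: 61 ≡ 1 mod 4, sign kept]
  = (28/61)    [89 ≡ 28 mod 61]
  = (7/61)    [61 ≡ 5 mod 8 ⇒ (2/61)^2 = +1]
  = (61/7)    [QR: 61 ≡ 1 mod 4, sign kept]
  = (5/7)    [61 ≡ 5 mod 7]
  = (7/5)    [QR: 5 ≡ 1 mod 4, sign kept]
  = (2/5)    [7 ≡ 2 mod 5]
  = -(1/5)    [5 ≡ 5 mod 8 ⇒ (2/5) = -1]
  = -1    [(1/5) = 1]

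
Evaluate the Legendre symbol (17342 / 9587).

-1

(17342 / 9587)
  = (7755 / 9587)    [17342 ≡ 7755 mod 9587]
  = -(9587 / 7755)    [QR: both ≡ 3 mod 4, sign flips]
  = -(1832 / 7755)    [9587 ≡ 1832 mod 7755]
  = (229 / 7755)    [7755 ≡ 3 mod 8 ⇒ (2 / 7755)^3 = -1]
  = (7755 / 229)    [QR: 229 ≡ 1 mod 4, sign kept]
  = (198 / 229)    [7755 ≡ 198 mod 229]
  = -(99 / 229)    [229 ≡ 5 mod 8 ⇒ (2 / 229) = -1]
  = -(229 / 99)    [QR: 229 ≡ 1 mod 4, sign kept]
  = -(31 / 99)    [229 ≡ 31 mod 99]
  = (99 / 31)    [QR: both ≡ 3 mod 4, sign flips]
  = (6 / 31)    [99 ≡ 6 mod 31]
  = (3 / 31)    [31 ≡ 7 mod 8 ⇒ (2 / 31) = +1]
  = -(31 / 3)    [QR: both ≡ 3 mod 4, sign flips]
  = -(1 / 3)    [31 ≡ 1 mod 3]
  = -1    [(1 / 3) = 1]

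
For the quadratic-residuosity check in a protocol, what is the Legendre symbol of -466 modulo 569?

(-466/569)
  = (103/569)    [-466 ≡ 103 mod 569]
  = (569/103)    [QR: 569 ≡ 1 mod 4, sign kept]
  = (54/103)    [569 ≡ 54 mod 103]
  = (27/103)    [103 ≡ 7 mod 8 ⇒ (2/103) = +1]
  = -(103/27)    [QR: both ≡ 3 mod 4, sign flips]
  = -(22/27)    [103 ≡ 22 mod 27]
  = (11/27)    [27 ≡ 3 mod 8 ⇒ (2/27) = -1]
  = -(27/11)    [QR: both ≡ 3 mod 4, sign flips]
  = -(5/11)    [27 ≡ 5 mod 11]
  = -(11/5)    [QR: 5 ≡ 1 mod 4, sign kept]
  = -(1/5)    [11 ≡ 1 mod 5]
  = -1    [(1/5) = 1]

-1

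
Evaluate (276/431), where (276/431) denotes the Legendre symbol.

1

(276/431)
  = (69/431)    [431 ≡ 7 mod 8 ⇒ (2/431)^2 = +1]
  = (431/69)    [QR: 69 ≡ 1 mod 4, sign kept]
  = (17/69)    [431 ≡ 17 mod 69]
  = (69/17)    [QR: 17 ≡ 1 mod 4, sign kept]
  = (1/17)    [69 ≡ 1 mod 17]
  = 1    [(1/17) = 1]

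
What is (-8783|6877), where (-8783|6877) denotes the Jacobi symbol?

-1

(-8783|6877)
  = (8783|6877)    [6877 ≡ 1 mod 4 ⇒ (-1|6877) = +1]
  = (1906|6877)    [8783 ≡ 1906 mod 6877]
  = -(953|6877)    [6877 ≡ 5 mod 8 ⇒ (2|6877) = -1]
  = -(6877|953)    [QR: 953 ≡ 1 mod 4, sign kept]
  = -(206|953)    [6877 ≡ 206 mod 953]
  = -(103|953)    [953 ≡ 1 mod 8 ⇒ (2|953) = +1]
  = -(953|103)    [QR: 953 ≡ 1 mod 4, sign kept]
  = -(26|103)    [953 ≡ 26 mod 103]
  = -(13|103)    [103 ≡ 7 mod 8 ⇒ (2|103) = +1]
  = -(103|13)    [QR: 13 ≡ 1 mod 4, sign kept]
  = -(12|13)    [103 ≡ 12 mod 13]
  = -(3|13)    [13 ≡ 5 mod 8 ⇒ (2|13)^2 = +1]
  = -(13|3)    [QR: 13 ≡ 1 mod 4, sign kept]
  = -(1|3)    [13 ≡ 1 mod 3]
  = -1    [(1|3) = 1]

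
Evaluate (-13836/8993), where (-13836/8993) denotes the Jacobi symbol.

(-13836/8993)
  = (4150/8993)    [-13836 ≡ 4150 mod 8993]
  = (2075/8993)    [8993 ≡ 1 mod 8 ⇒ (2/8993) = +1]
  = (8993/2075)    [QR: 8993 ≡ 1 mod 4, sign kept]
  = (693/2075)    [8993 ≡ 693 mod 2075]
  = (2075/693)    [QR: 693 ≡ 1 mod 4, sign kept]
  = (689/693)    [2075 ≡ 689 mod 693]
  = (693/689)    [QR: 689 ≡ 1 mod 4, sign kept]
  = (4/689)    [693 ≡ 4 mod 689]
  = (1/689)    [689 ≡ 1 mod 8 ⇒ (2/689)^2 = +1]
  = 1    [(1/689) = 1]

1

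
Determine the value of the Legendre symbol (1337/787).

-1

Reduce the numerator: 1337 ≡ 550 (mod 787), so (1337/787) = (550/787).
Factor out 2: 550 = 2·275. Since 787 ≡ 3 (mod 8), (2/787) = -1. Now have -(275/787).
Both 275 ≡ 3 and 787 ≡ 3 (mod 4), so reciprocity gives (275/787) = -(787/275). Reduce: 787 ≡ 237 (mod 275). Now have (237/275).
237 ≡ 1 (mod 4), so quadratic reciprocity gives (237/275) = (275/237). Reduce: 275 ≡ 38 (mod 237). Now have (38/237).
Factor out 2: 38 = 2·19. Since 237 ≡ 5 (mod 8), (2/237) = -1. Now have -(19/237).
237 ≡ 1 (mod 4), so quadratic reciprocity gives (19/237) = (237/19). Reduce: 237 ≡ 9 (mod 19). Now have -(9/19).
9 ≡ 1 (mod 4), so quadratic reciprocity gives (9/19) = (19/9). Reduce: 19 ≡ 1 (mod 9). Now have -(1/9).
(1/9) = 1. Collecting the sign factors: -1.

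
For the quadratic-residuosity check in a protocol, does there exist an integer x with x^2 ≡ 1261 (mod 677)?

(1261|677)
  = (584|677)    [1261 ≡ 584 mod 677]
  = -(73|677)    [677 ≡ 5 mod 8 ⇒ (2|677)^3 = -1]
  = -(677|73)    [QR: 73 ≡ 1 mod 4, sign kept]
  = -(20|73)    [677 ≡ 20 mod 73]
  = -(5|73)    [73 ≡ 1 mod 8 ⇒ (2|73)^2 = +1]
  = -(73|5)    [QR: 5 ≡ 1 mod 4, sign kept]
  = -(3|5)    [73 ≡ 3 mod 5]
  = -(5|3)    [QR: 5 ≡ 1 mod 4, sign kept]
  = -(2|3)    [5 ≡ 2 mod 3]
  = (1|3)    [3 ≡ 3 mod 8 ⇒ (2|3) = -1]
  = 1    [(1|3) = 1]
The Legendre symbol is 1, so x^2 ≡ 1261 (mod 677) has solution.

yes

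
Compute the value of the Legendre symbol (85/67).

(85/67)
  = (18/67)    [85 ≡ 18 mod 67]
  = -(9/67)    [67 ≡ 3 mod 8 ⇒ (2/67) = -1]
  = -(67/9)    [QR: 9 ≡ 1 mod 4, sign kept]
  = -(4/9)    [67 ≡ 4 mod 9]
  = -(1/9)    [9 ≡ 1 mod 8 ⇒ (2/9)^2 = +1]
  = -1    [(1/9) = 1]

-1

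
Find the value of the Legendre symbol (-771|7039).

1

(-771|7039)
  = (6268|7039)    [-771 ≡ 6268 mod 7039]
  = (1567|7039)    [7039 ≡ 7 mod 8 ⇒ (2|7039)^2 = +1]
  = -(7039|1567)    [QR: both ≡ 3 mod 4, sign flips]
  = -(771|1567)    [7039 ≡ 771 mod 1567]
  = (1567|771)    [QR: both ≡ 3 mod 4, sign flips]
  = (25|771)    [1567 ≡ 25 mod 771]
  = (771|25)    [QR: 25 ≡ 1 mod 4, sign kept]
  = (21|25)    [771 ≡ 21 mod 25]
  = (25|21)    [QR: 21 ≡ 1 mod 4, sign kept]
  = (4|21)    [25 ≡ 4 mod 21]
  = (1|21)    [21 ≡ 5 mod 8 ⇒ (2|21)^2 = +1]
  = 1    [(1|21) = 1]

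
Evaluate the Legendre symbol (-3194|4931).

(-3194|4931)
  = (1737|4931)    [-3194 ≡ 1737 mod 4931]
  = (4931|1737)    [QR: 1737 ≡ 1 mod 4, sign kept]
  = (1457|1737)    [4931 ≡ 1457 mod 1737]
  = (1737|1457)    [QR: 1457 ≡ 1 mod 4, sign kept]
  = (280|1457)    [1737 ≡ 280 mod 1457]
  = (35|1457)    [1457 ≡ 1 mod 8 ⇒ (2|1457)^3 = +1]
  = (1457|35)    [QR: 1457 ≡ 1 mod 4, sign kept]
  = (22|35)    [1457 ≡ 22 mod 35]
  = -(11|35)    [35 ≡ 3 mod 8 ⇒ (2|35) = -1]
  = (35|11)    [QR: both ≡ 3 mod 4, sign flips]
  = (2|11)    [35 ≡ 2 mod 11]
  = -(1|11)    [11 ≡ 3 mod 8 ⇒ (2|11) = -1]
  = -1    [(1|11) = 1]

-1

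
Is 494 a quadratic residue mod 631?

Factor out 2: 494 = 2·247. Since 631 ≡ 7 (mod 8), (2|631) = +1. Now have (247|631).
Both 247 ≡ 3 and 631 ≡ 3 (mod 4), so reciprocity gives (247|631) = -(631|247). Reduce: 631 ≡ 137 (mod 247). Now have -(137|247).
137 ≡ 1 (mod 4), so quadratic reciprocity gives (137|247) = (247|137). Reduce: 247 ≡ 110 (mod 137). Now have -(110|137).
Factor out 2: 110 = 2·55. Since 137 ≡ 1 (mod 8), (2|137) = +1. Now have -(55|137).
137 ≡ 1 (mod 4), so quadratic reciprocity gives (55|137) = (137|55). Reduce: 137 ≡ 27 (mod 55). Now have -(27|55).
Both 27 ≡ 3 and 55 ≡ 3 (mod 4), so reciprocity gives (27|55) = -(55|27). Reduce: 55 ≡ 1 (mod 27). Now have (1|27).
(1|27) = 1. Collecting the sign factors: 1.
(494|631) = 1, and 631 is prime, so 494 is a quadratic residue mod 631.

yes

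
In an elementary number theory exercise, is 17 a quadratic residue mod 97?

no

(17|97)
  = (97|17)    [QR: 17 ≡ 1 mod 4, sign kept]
  = (12|17)    [97 ≡ 12 mod 17]
  = (3|17)    [17 ≡ 1 mod 8 ⇒ (2|17)^2 = +1]
  = (17|3)    [QR: 17 ≡ 1 mod 4, sign kept]
  = (2|3)    [17 ≡ 2 mod 3]
  = -(1|3)    [3 ≡ 3 mod 8 ⇒ (2|3) = -1]
  = -1    [(1|3) = 1]
The Legendre symbol is -1, so x^2 ≡ 17 (mod 97) has no solution.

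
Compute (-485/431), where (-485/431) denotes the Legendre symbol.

(-485/431)
  = (377/431)    [-485 ≡ 377 mod 431]
  = (431/377)    [QR: 377 ≡ 1 mod 4, sign kept]
  = (54/377)    [431 ≡ 54 mod 377]
  = (27/377)    [377 ≡ 1 mod 8 ⇒ (2/377) = +1]
  = (377/27)    [QR: 377 ≡ 1 mod 4, sign kept]
  = (26/27)    [377 ≡ 26 mod 27]
  = -(13/27)    [27 ≡ 3 mod 8 ⇒ (2/27) = -1]
  = -(27/13)    [QR: 13 ≡ 1 mod 4, sign kept]
  = -(1/13)    [27 ≡ 1 mod 13]
  = -1    [(1/13) = 1]

-1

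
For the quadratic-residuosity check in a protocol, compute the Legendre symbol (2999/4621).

1

4621 ≡ 1 (mod 4), so quadratic reciprocity gives (2999/4621) = (4621/2999). Reduce: 4621 ≡ 1622 (mod 2999). Now have (1622/2999).
Factor out 2: 1622 = 2·811. Since 2999 ≡ 7 (mod 8), (2/2999) = +1. Now have (811/2999).
Both 811 ≡ 3 and 2999 ≡ 3 (mod 4), so reciprocity gives (811/2999) = -(2999/811). Reduce: 2999 ≡ 566 (mod 811). Now have -(566/811).
Factor out 2: 566 = 2·283. Since 811 ≡ 3 (mod 8), (2/811) = -1. Now have (283/811).
Both 283 ≡ 3 and 811 ≡ 3 (mod 4), so reciprocity gives (283/811) = -(811/283). Reduce: 811 ≡ 245 (mod 283). Now have -(245/283).
245 ≡ 1 (mod 4), so quadratic reciprocity gives (245/283) = (283/245). Reduce: 283 ≡ 38 (mod 245). Now have -(38/245).
Factor out 2: 38 = 2·19. Since 245 ≡ 5 (mod 8), (2/245) = -1. Now have (19/245).
245 ≡ 1 (mod 4), so quadratic reciprocity gives (19/245) = (245/19). Reduce: 245 ≡ 17 (mod 19). Now have (17/19).
17 ≡ 1 (mod 4), so quadratic reciprocity gives (17/19) = (19/17). Reduce: 19 ≡ 2 (mod 17). Now have (2/17).
Factor out 2: 2 = 2. Since 17 ≡ 1 (mod 8), (2/17) = +1. Now have (1/17).
(1/17) = 1. Collecting the sign factors: 1.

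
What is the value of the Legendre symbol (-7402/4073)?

1

(-7402/4073)
  = (744/4073)    [-7402 ≡ 744 mod 4073]
  = (93/4073)    [4073 ≡ 1 mod 8 ⇒ (2/4073)^3 = +1]
  = (4073/93)    [QR: 93 ≡ 1 mod 4, sign kept]
  = (74/93)    [4073 ≡ 74 mod 93]
  = -(37/93)    [93 ≡ 5 mod 8 ⇒ (2/93) = -1]
  = -(93/37)    [QR: 37 ≡ 1 mod 4, sign kept]
  = -(19/37)    [93 ≡ 19 mod 37]
  = -(37/19)    [QR: 37 ≡ 1 mod 4, sign kept]
  = -(18/19)    [37 ≡ 18 mod 19]
  = (9/19)    [19 ≡ 3 mod 8 ⇒ (2/19) = -1]
  = (19/9)    [QR: 9 ≡ 1 mod 4, sign kept]
  = (1/9)    [19 ≡ 1 mod 9]
  = 1    [(1/9) = 1]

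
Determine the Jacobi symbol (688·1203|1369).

1

By multiplicativity, (688·1203|1369) = (688|1369)·(1203|1369).
First factor (688|1369):
(688|1369)
  = (43|1369)    [1369 ≡ 1 mod 8 ⇒ (2|1369)^4 = +1]
  = (1369|43)    [QR: 1369 ≡ 1 mod 4, sign kept]
  = (36|43)    [1369 ≡ 36 mod 43]
  = (9|43)    [43 ≡ 3 mod 8 ⇒ (2|43)^2 = +1]
  = (43|9)    [QR: 9 ≡ 1 mod 4, sign kept]
  = (7|9)    [43 ≡ 7 mod 9]
  = (9|7)    [QR: 9 ≡ 1 mod 4, sign kept]
  = (2|7)    [9 ≡ 2 mod 7]
  = (1|7)    [7 ≡ 7 mod 8 ⇒ (2|7) = +1]
  = 1    [(1|7) = 1]
Second factor (1203|1369):
(1203|1369)
  = (1369|1203)    [QR: 1369 ≡ 1 mod 4, sign kept]
  = (166|1203)    [1369 ≡ 166 mod 1203]
  = -(83|1203)    [1203 ≡ 3 mod 8 ⇒ (2|1203) = -1]
  = (1203|83)    [QR: both ≡ 3 mod 4, sign flips]
  = (41|83)    [1203 ≡ 41 mod 83]
  = (83|41)    [QR: 41 ≡ 1 mod 4, sign kept]
  = (1|41)    [83 ≡ 1 mod 41]
  = 1    [(1|41) = 1]
Product: (1)·(1) = 1.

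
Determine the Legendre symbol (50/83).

Factor out 2: 50 = 2·25. Since 83 ≡ 3 (mod 8), (2/83) = -1. Now have -(25/83).
25 ≡ 1 (mod 4), so quadratic reciprocity gives (25/83) = (83/25). Reduce: 83 ≡ 8 (mod 25). Now have -(8/25).
Factor out 2: 8 = 2^3. Since 25 ≡ 1 (mod 8), (2/25) = +1, and (2/25)^3 = +1. Now have -(1/25).
(1/25) = 1. Collecting the sign factors: -1.

-1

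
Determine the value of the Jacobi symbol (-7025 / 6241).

1

(-7025 / 6241)
  = (5457 / 6241)    [-7025 ≡ 5457 mod 6241]
  = (6241 / 5457)    [QR: 5457 ≡ 1 mod 4, sign kept]
  = (784 / 5457)    [6241 ≡ 784 mod 5457]
  = (49 / 5457)    [5457 ≡ 1 mod 8 ⇒ (2 / 5457)^4 = +1]
  = (5457 / 49)    [QR: 49 ≡ 1 mod 4, sign kept]
  = (18 / 49)    [5457 ≡ 18 mod 49]
  = (9 / 49)    [49 ≡ 1 mod 8 ⇒ (2 / 49) = +1]
  = (49 / 9)    [QR: 9 ≡ 1 mod 4, sign kept]
  = (4 / 9)    [49 ≡ 4 mod 9]
  = (1 / 9)    [9 ≡ 1 mod 8 ⇒ (2 / 9)^2 = +1]
  = 1    [(1 / 9) = 1]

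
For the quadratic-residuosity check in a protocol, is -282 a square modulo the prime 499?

(-282/499)
  = (217/499)    [-282 ≡ 217 mod 499]
  = (499/217)    [QR: 217 ≡ 1 mod 4, sign kept]
  = (65/217)    [499 ≡ 65 mod 217]
  = (217/65)    [QR: 65 ≡ 1 mod 4, sign kept]
  = (22/65)    [217 ≡ 22 mod 65]
  = (11/65)    [65 ≡ 1 mod 8 ⇒ (2/65) = +1]
  = (65/11)    [QR: 65 ≡ 1 mod 4, sign kept]
  = (10/11)    [65 ≡ 10 mod 11]
  = -(5/11)    [11 ≡ 3 mod 8 ⇒ (2/11) = -1]
  = -(11/5)    [QR: 5 ≡ 1 mod 4, sign kept]
  = -(1/5)    [11 ≡ 1 mod 5]
  = -1    [(1/5) = 1]
The Legendre symbol is -1, so x^2 ≡ -282 (mod 499) has no solution.

no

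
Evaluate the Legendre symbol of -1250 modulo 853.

-1

(-1250|853)
  = (1250|853)    [853 ≡ 1 mod 4 ⇒ (-1|853) = +1]
  = (397|853)    [1250 ≡ 397 mod 853]
  = (853|397)    [QR: 397 ≡ 1 mod 4, sign kept]
  = (59|397)    [853 ≡ 59 mod 397]
  = (397|59)    [QR: 397 ≡ 1 mod 4, sign kept]
  = (43|59)    [397 ≡ 43 mod 59]
  = -(59|43)    [QR: both ≡ 3 mod 4, sign flips]
  = -(16|43)    [59 ≡ 16 mod 43]
  = -(1|43)    [43 ≡ 3 mod 8 ⇒ (2|43)^4 = +1]
  = -1    [(1|43) = 1]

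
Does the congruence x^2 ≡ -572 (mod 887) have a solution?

(-572|887)
  = (315|887)    [-572 ≡ 315 mod 887]
  = -(887|315)    [QR: both ≡ 3 mod 4, sign flips]
  = -(257|315)    [887 ≡ 257 mod 315]
  = -(315|257)    [QR: 257 ≡ 1 mod 4, sign kept]
  = -(58|257)    [315 ≡ 58 mod 257]
  = -(29|257)    [257 ≡ 1 mod 8 ⇒ (2|257) = +1]
  = -(257|29)    [QR: 29 ≡ 1 mod 4, sign kept]
  = -(25|29)    [257 ≡ 25 mod 29]
  = -(29|25)    [QR: 25 ≡ 1 mod 4, sign kept]
  = -(4|25)    [29 ≡ 4 mod 25]
  = -(1|25)    [25 ≡ 1 mod 8 ⇒ (2|25)^2 = +1]
  = -1    [(1|25) = 1]
(-572|887) = -1, and 887 is prime, so -572 is not a quadratic residue mod 887.

no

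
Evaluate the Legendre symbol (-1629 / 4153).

(-1629 / 4153)
  = (1629 / 4153)    [4153 ≡ 1 mod 4 ⇒ (-1 / 4153) = +1]
  = (4153 / 1629)    [QR: 1629 ≡ 1 mod 4, sign kept]
  = (895 / 1629)    [4153 ≡ 895 mod 1629]
  = (1629 / 895)    [QR: 1629 ≡ 1 mod 4, sign kept]
  = (734 / 895)    [1629 ≡ 734 mod 895]
  = (367 / 895)    [895 ≡ 7 mod 8 ⇒ (2 / 895) = +1]
  = -(895 / 367)    [QR: both ≡ 3 mod 4, sign flips]
  = -(161 / 367)    [895 ≡ 161 mod 367]
  = -(367 / 161)    [QR: 161 ≡ 1 mod 4, sign kept]
  = -(45 / 161)    [367 ≡ 45 mod 161]
  = -(161 / 45)    [QR: 45 ≡ 1 mod 4, sign kept]
  = -(26 / 45)    [161 ≡ 26 mod 45]
  = (13 / 45)    [45 ≡ 5 mod 8 ⇒ (2 / 45) = -1]
  = (45 / 13)    [QR: 13 ≡ 1 mod 4, sign kept]
  = (6 / 13)    [45 ≡ 6 mod 13]
  = -(3 / 13)    [13 ≡ 5 mod 8 ⇒ (2 / 13) = -1]
  = -(13 / 3)    [QR: 13 ≡ 1 mod 4, sign kept]
  = -(1 / 3)    [13 ≡ 1 mod 3]
  = -1    [(1 / 3) = 1]

-1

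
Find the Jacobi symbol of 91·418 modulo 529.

1

By multiplicativity, (91·418/529) = (91/529)·(418/529).
First factor (91/529):
(91/529)
  = (529/91)    [QR: 529 ≡ 1 mod 4, sign kept]
  = (74/91)    [529 ≡ 74 mod 91]
  = -(37/91)    [91 ≡ 3 mod 8 ⇒ (2/91) = -1]
  = -(91/37)    [QR: 37 ≡ 1 mod 4, sign kept]
  = -(17/37)    [91 ≡ 17 mod 37]
  = -(37/17)    [QR: 17 ≡ 1 mod 4, sign kept]
  = -(3/17)    [37 ≡ 3 mod 17]
  = -(17/3)    [QR: 17 ≡ 1 mod 4, sign kept]
  = -(2/3)    [17 ≡ 2 mod 3]
  = (1/3)    [3 ≡ 3 mod 8 ⇒ (2/3) = -1]
  = 1    [(1/3) = 1]
Second factor (418/529):
(418/529)
  = (209/529)    [529 ≡ 1 mod 8 ⇒ (2/529) = +1]
  = (529/209)    [QR: 209 ≡ 1 mod 4, sign kept]
  = (111/209)    [529 ≡ 111 mod 209]
  = (209/111)    [QR: 209 ≡ 1 mod 4, sign kept]
  = (98/111)    [209 ≡ 98 mod 111]
  = (49/111)    [111 ≡ 7 mod 8 ⇒ (2/111) = +1]
  = (111/49)    [QR: 49 ≡ 1 mod 4, sign kept]
  = (13/49)    [111 ≡ 13 mod 49]
  = (49/13)    [QR: 13 ≡ 1 mod 4, sign kept]
  = (10/13)    [49 ≡ 10 mod 13]
  = -(5/13)    [13 ≡ 5 mod 8 ⇒ (2/13) = -1]
  = -(13/5)    [QR: 5 ≡ 1 mod 4, sign kept]
  = -(3/5)    [13 ≡ 3 mod 5]
  = -(5/3)    [QR: 5 ≡ 1 mod 4, sign kept]
  = -(2/3)    [5 ≡ 2 mod 3]
  = (1/3)    [3 ≡ 3 mod 8 ⇒ (2/3) = -1]
  = 1    [(1/3) = 1]
Product: (1)·(1) = 1.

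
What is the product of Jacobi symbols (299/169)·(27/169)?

0

By multiplicativity, (299·27/169) = (299/169)·(27/169).
First factor (299/169):
(299/169)
  = (130/169)    [299 ≡ 130 mod 169]
  = (65/169)    [169 ≡ 1 mod 8 ⇒ (2/169) = +1]
  = (169/65)    [QR: 65 ≡ 1 mod 4, sign kept]
  = (39/65)    [169 ≡ 39 mod 65]
  = (65/39)    [QR: 65 ≡ 1 mod 4, sign kept]
  = (26/39)    [65 ≡ 26 mod 39]
  = (13/39)    [39 ≡ 7 mod 8 ⇒ (2/39) = +1]
  = (39/13)    [QR: 13 ≡ 1 mod 4, sign kept]
  = (0/13)    [39 ≡ 0 mod 13]
  = 0    [numerator 0, gcd > 1]
Second factor (27/169):
(27/169)
  = (169/27)    [QR: 169 ≡ 1 mod 4, sign kept]
  = (7/27)    [169 ≡ 7 mod 27]
  = -(27/7)    [QR: both ≡ 3 mod 4, sign flips]
  = -(6/7)    [27 ≡ 6 mod 7]
  = -(3/7)    [7 ≡ 7 mod 8 ⇒ (2/7) = +1]
  = (7/3)    [QR: both ≡ 3 mod 4, sign flips]
  = (1/3)    [7 ≡ 1 mod 3]
  = 1    [(1/3) = 1]
Product: (0)·(1) = 0.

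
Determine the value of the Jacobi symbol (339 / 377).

1

(339 / 377)
  = (377 / 339)    [QR: 377 ≡ 1 mod 4, sign kept]
  = (38 / 339)    [377 ≡ 38 mod 339]
  = -(19 / 339)    [339 ≡ 3 mod 8 ⇒ (2 / 339) = -1]
  = (339 / 19)    [QR: both ≡ 3 mod 4, sign flips]
  = (16 / 19)    [339 ≡ 16 mod 19]
  = (1 / 19)    [19 ≡ 3 mod 8 ⇒ (2 / 19)^4 = +1]
  = 1    [(1 / 19) = 1]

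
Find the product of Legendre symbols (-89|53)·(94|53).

-1

By multiplicativity, (-89·94|53) = (-89|53)·(94|53).
First factor (-89|53):
Pull out -1: (-89|53) = (-1|53)·(89|53). Since 53 ≡ 1 (mod 4), (-1|53) = +1. Now have (89|53).
Reduce the numerator: 89 ≡ 36 (mod 53), so (89|53) = (36|53).
Factor out 2: 36 = 2^2·9. Since 53 ≡ 5 (mod 8), (2|53) = -1, and (2|53)^2 = +1. Now have (9|53).
9 ≡ 1 (mod 4), so quadratic reciprocity gives (9|53) = (53|9). Reduce: 53 ≡ 8 (mod 9). Now have (8|9).
Factor out 2: 8 = 2^3. Since 9 ≡ 1 (mod 8), (2|9) = +1, and (2|9)^3 = +1. Now have (1|9).
(1|9) = 1. Collecting the sign factors: 1.
Second factor (94|53):
Reduce the numerator: 94 ≡ 41 (mod 53), so (94|53) = (41|53).
41 ≡ 1 (mod 4), so quadratic reciprocity gives (41|53) = (53|41). Reduce: 53 ≡ 12 (mod 41). Now have (12|41).
Factor out 2: 12 = 2^2·3. Since 41 ≡ 1 (mod 8), (2|41) = +1, and (2|41)^2 = +1. Now have (3|41).
41 ≡ 1 (mod 4), so quadratic reciprocity gives (3|41) = (41|3). Reduce: 41 ≡ 2 (mod 3). Now have (2|3).
Factor out 2: 2 = 2. Since 3 ≡ 3 (mod 8), (2|3) = -1. Now have -(1|3).
(1|3) = 1. Collecting the sign factors: -1.
Product: (1)·(-1) = -1.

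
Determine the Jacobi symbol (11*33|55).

By multiplicativity, (11·33|55) = (11|55)·(33|55).
First factor (11|55):
(11|55)
  = -(55|11)    [QR: both ≡ 3 mod 4, sign flips]
  = -(0|11)    [55 ≡ 0 mod 11]
  = 0    [numerator 0, gcd > 1]
Second factor (33|55):
(33|55)
  = (55|33)    [QR: 33 ≡ 1 mod 4, sign kept]
  = (22|33)    [55 ≡ 22 mod 33]
  = (11|33)    [33 ≡ 1 mod 8 ⇒ (2|33) = +1]
  = (33|11)    [QR: 33 ≡ 1 mod 4, sign kept]
  = (0|11)    [33 ≡ 0 mod 11]
  = 0    [numerator 0, gcd > 1]
Product: (0)·(0) = 0.

0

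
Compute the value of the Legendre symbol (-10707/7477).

1

(-10707/7477)
  = (4247/7477)    [-10707 ≡ 4247 mod 7477]
  = (7477/4247)    [QR: 7477 ≡ 1 mod 4, sign kept]
  = (3230/4247)    [7477 ≡ 3230 mod 4247]
  = (1615/4247)    [4247 ≡ 7 mod 8 ⇒ (2/4247) = +1]
  = -(4247/1615)    [QR: both ≡ 3 mod 4, sign flips]
  = -(1017/1615)    [4247 ≡ 1017 mod 1615]
  = -(1615/1017)    [QR: 1017 ≡ 1 mod 4, sign kept]
  = -(598/1017)    [1615 ≡ 598 mod 1017]
  = -(299/1017)    [1017 ≡ 1 mod 8 ⇒ (2/1017) = +1]
  = -(1017/299)    [QR: 1017 ≡ 1 mod 4, sign kept]
  = -(120/299)    [1017 ≡ 120 mod 299]
  = (15/299)    [299 ≡ 3 mod 8 ⇒ (2/299)^3 = -1]
  = -(299/15)    [QR: both ≡ 3 mod 4, sign flips]
  = -(14/15)    [299 ≡ 14 mod 15]
  = -(7/15)    [15 ≡ 7 mod 8 ⇒ (2/15) = +1]
  = (15/7)    [QR: both ≡ 3 mod 4, sign flips]
  = (1/7)    [15 ≡ 1 mod 7]
  = 1    [(1/7) = 1]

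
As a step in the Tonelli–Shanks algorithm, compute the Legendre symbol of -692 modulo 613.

Pull out -1: (-692/613) = (-1/613)·(692/613). Since 613 ≡ 1 (mod 4), (-1/613) = +1. Now have (692/613).
Reduce the numerator: 692 ≡ 79 (mod 613), so (692/613) = (79/613).
613 ≡ 1 (mod 4), so quadratic reciprocity gives (79/613) = (613/79). Reduce: 613 ≡ 60 (mod 79). Now have (60/79).
Factor out 2: 60 = 2^2·15. Since 79 ≡ 7 (mod 8), (2/79) = +1, and (2/79)^2 = +1. Now have (15/79).
Both 15 ≡ 3 and 79 ≡ 3 (mod 4), so reciprocity gives (15/79) = -(79/15). Reduce: 79 ≡ 4 (mod 15). Now have -(4/15).
Factor out 2: 4 = 2^2. Since 15 ≡ 7 (mod 8), (2/15) = +1, and (2/15)^2 = +1. Now have -(1/15).
(1/15) = 1. Collecting the sign factors: -1.

-1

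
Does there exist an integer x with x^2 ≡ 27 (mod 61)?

(27|61)
  = (61|27)    [QR: 61 ≡ 1 mod 4, sign kept]
  = (7|27)    [61 ≡ 7 mod 27]
  = -(27|7)    [QR: both ≡ 3 mod 4, sign flips]
  = -(6|7)    [27 ≡ 6 mod 7]
  = -(3|7)    [7 ≡ 7 mod 8 ⇒ (2|7) = +1]
  = (7|3)    [QR: both ≡ 3 mod 4, sign flips]
  = (1|3)    [7 ≡ 1 mod 3]
  = 1    [(1|3) = 1]
The Legendre symbol is 1, so x^2 ≡ 27 (mod 61) has solution.

yes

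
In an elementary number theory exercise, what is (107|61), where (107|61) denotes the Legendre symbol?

1

(107|61)
  = (46|61)    [107 ≡ 46 mod 61]
  = -(23|61)    [61 ≡ 5 mod 8 ⇒ (2|61) = -1]
  = -(61|23)    [QR: 61 ≡ 1 mod 4, sign kept]
  = -(15|23)    [61 ≡ 15 mod 23]
  = (23|15)    [QR: both ≡ 3 mod 4, sign flips]
  = (8|15)    [23 ≡ 8 mod 15]
  = (1|15)    [15 ≡ 7 mod 8 ⇒ (2|15)^3 = +1]
  = 1    [(1|15) = 1]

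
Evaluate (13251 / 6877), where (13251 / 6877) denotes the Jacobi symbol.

(13251 / 6877)
  = (6374 / 6877)    [13251 ≡ 6374 mod 6877]
  = -(3187 / 6877)    [6877 ≡ 5 mod 8 ⇒ (2 / 6877) = -1]
  = -(6877 / 3187)    [QR: 6877 ≡ 1 mod 4, sign kept]
  = -(503 / 3187)    [6877 ≡ 503 mod 3187]
  = (3187 / 503)    [QR: both ≡ 3 mod 4, sign flips]
  = (169 / 503)    [3187 ≡ 169 mod 503]
  = (503 / 169)    [QR: 169 ≡ 1 mod 4, sign kept]
  = (165 / 169)    [503 ≡ 165 mod 169]
  = (169 / 165)    [QR: 165 ≡ 1 mod 4, sign kept]
  = (4 / 165)    [169 ≡ 4 mod 165]
  = (1 / 165)    [165 ≡ 5 mod 8 ⇒ (2 / 165)^2 = +1]
  = 1    [(1 / 165) = 1]

1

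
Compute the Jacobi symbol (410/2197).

Factor out 2: 410 = 2·205. Since 2197 ≡ 5 (mod 8), (2/2197) = -1. Now have -(205/2197).
205 ≡ 1 (mod 4), so quadratic reciprocity gives (205/2197) = (2197/205). Reduce: 2197 ≡ 147 (mod 205). Now have -(147/205).
205 ≡ 1 (mod 4), so quadratic reciprocity gives (147/205) = (205/147). Reduce: 205 ≡ 58 (mod 147). Now have -(58/147).
Factor out 2: 58 = 2·29. Since 147 ≡ 3 (mod 8), (2/147) = -1. Now have (29/147).
29 ≡ 1 (mod 4), so quadratic reciprocity gives (29/147) = (147/29). Reduce: 147 ≡ 2 (mod 29). Now have (2/29).
Factor out 2: 2 = 2. Since 29 ≡ 5 (mod 8), (2/29) = -1. Now have -(1/29).
(1/29) = 1. Collecting the sign factors: -1.

-1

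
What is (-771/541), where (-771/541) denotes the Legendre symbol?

-1

(-771/541)
  = (311/541)    [-771 ≡ 311 mod 541]
  = (541/311)    [QR: 541 ≡ 1 mod 4, sign kept]
  = (230/311)    [541 ≡ 230 mod 311]
  = (115/311)    [311 ≡ 7 mod 8 ⇒ (2/311) = +1]
  = -(311/115)    [QR: both ≡ 3 mod 4, sign flips]
  = -(81/115)    [311 ≡ 81 mod 115]
  = -(115/81)    [QR: 81 ≡ 1 mod 4, sign kept]
  = -(34/81)    [115 ≡ 34 mod 81]
  = -(17/81)    [81 ≡ 1 mod 8 ⇒ (2/81) = +1]
  = -(81/17)    [QR: 17 ≡ 1 mod 4, sign kept]
  = -(13/17)    [81 ≡ 13 mod 17]
  = -(17/13)    [QR: 13 ≡ 1 mod 4, sign kept]
  = -(4/13)    [17 ≡ 4 mod 13]
  = -(1/13)    [13 ≡ 5 mod 8 ⇒ (2/13)^2 = +1]
  = -1    [(1/13) = 1]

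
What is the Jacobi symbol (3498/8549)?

-1

(3498/8549)
  = -(1749/8549)    [8549 ≡ 5 mod 8 ⇒ (2/8549) = -1]
  = -(8549/1749)    [QR: 1749 ≡ 1 mod 4, sign kept]
  = -(1553/1749)    [8549 ≡ 1553 mod 1749]
  = -(1749/1553)    [QR: 1553 ≡ 1 mod 4, sign kept]
  = -(196/1553)    [1749 ≡ 196 mod 1553]
  = -(49/1553)    [1553 ≡ 1 mod 8 ⇒ (2/1553)^2 = +1]
  = -(1553/49)    [QR: 49 ≡ 1 mod 4, sign kept]
  = -(34/49)    [1553 ≡ 34 mod 49]
  = -(17/49)    [49 ≡ 1 mod 8 ⇒ (2/49) = +1]
  = -(49/17)    [QR: 17 ≡ 1 mod 4, sign kept]
  = -(15/17)    [49 ≡ 15 mod 17]
  = -(17/15)    [QR: 17 ≡ 1 mod 4, sign kept]
  = -(2/15)    [17 ≡ 2 mod 15]
  = -(1/15)    [15 ≡ 7 mod 8 ⇒ (2/15) = +1]
  = -1    [(1/15) = 1]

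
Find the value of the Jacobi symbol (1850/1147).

0

Reduce the numerator: 1850 ≡ 703 (mod 1147), so (1850/1147) = (703/1147).
Both 703 ≡ 3 and 1147 ≡ 3 (mod 4), so reciprocity gives (703/1147) = -(1147/703). Reduce: 1147 ≡ 444 (mod 703). Now have -(444/703).
Factor out 2: 444 = 2^2·111. Since 703 ≡ 7 (mod 8), (2/703) = +1, and (2/703)^2 = +1. Now have -(111/703).
Both 111 ≡ 3 and 703 ≡ 3 (mod 4), so reciprocity gives (111/703) = -(703/111). Reduce: 703 ≡ 37 (mod 111). Now have (37/111).
37 ≡ 1 (mod 4), so quadratic reciprocity gives (37/111) = (111/37). Reduce: 111 ≡ 0 (mod 37). Now have (0/37).
The numerator is now 0 with denominator 37 > 1: the symbol is 0.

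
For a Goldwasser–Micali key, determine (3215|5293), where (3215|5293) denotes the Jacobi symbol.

(3215|5293)
  = (5293|3215)    [QR: 5293 ≡ 1 mod 4, sign kept]
  = (2078|3215)    [5293 ≡ 2078 mod 3215]
  = (1039|3215)    [3215 ≡ 7 mod 8 ⇒ (2|3215) = +1]
  = -(3215|1039)    [QR: both ≡ 3 mod 4, sign flips]
  = -(98|1039)    [3215 ≡ 98 mod 1039]
  = -(49|1039)    [1039 ≡ 7 mod 8 ⇒ (2|1039) = +1]
  = -(1039|49)    [QR: 49 ≡ 1 mod 4, sign kept]
  = -(10|49)    [1039 ≡ 10 mod 49]
  = -(5|49)    [49 ≡ 1 mod 8 ⇒ (2|49) = +1]
  = -(49|5)    [QR: 5 ≡ 1 mod 4, sign kept]
  = -(4|5)    [49 ≡ 4 mod 5]
  = -(1|5)    [5 ≡ 5 mod 8 ⇒ (2|5)^2 = +1]
  = -1    [(1|5) = 1]

-1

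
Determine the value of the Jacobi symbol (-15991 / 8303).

-1

Reduce the numerator: -15991 ≡ 615 (mod 8303), so (-15991 / 8303) = (615 / 8303).
Both 615 ≡ 3 and 8303 ≡ 3 (mod 4), so reciprocity gives (615 / 8303) = -(8303 / 615). Reduce: 8303 ≡ 308 (mod 615). Now have -(308 / 615).
Factor out 2: 308 = 2^2·77. Since 615 ≡ 7 (mod 8), (2 / 615) = +1, and (2 / 615)^2 = +1. Now have -(77 / 615).
77 ≡ 1 (mod 4), so quadratic reciprocity gives (77 / 615) = (615 / 77). Reduce: 615 ≡ 76 (mod 77). Now have -(76 / 77).
Factor out 2: 76 = 2^2·19. Since 77 ≡ 5 (mod 8), (2 / 77) = -1, and (2 / 77)^2 = +1. Now have -(19 / 77).
77 ≡ 1 (mod 4), so quadratic reciprocity gives (19 / 77) = (77 / 19). Reduce: 77 ≡ 1 (mod 19). Now have -(1 / 19).
(1 / 19) = 1. Collecting the sign factors: -1.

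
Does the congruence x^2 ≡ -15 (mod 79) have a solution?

(-15/79)
  = (64/79)    [-15 ≡ 64 mod 79]
  = (1/79)    [79 ≡ 7 mod 8 ⇒ (2/79)^6 = +1]
  = 1    [(1/79) = 1]
The Legendre symbol is 1, so x^2 ≡ -15 (mod 79) has solution.

yes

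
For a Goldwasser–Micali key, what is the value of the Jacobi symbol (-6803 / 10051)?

(-6803 / 10051)
  = (3248 / 10051)    [-6803 ≡ 3248 mod 10051]
  = (203 / 10051)    [10051 ≡ 3 mod 8 ⇒ (2 / 10051)^4 = +1]
  = -(10051 / 203)    [QR: both ≡ 3 mod 4, sign flips]
  = -(104 / 203)    [10051 ≡ 104 mod 203]
  = (13 / 203)    [203 ≡ 3 mod 8 ⇒ (2 / 203)^3 = -1]
  = (203 / 13)    [QR: 13 ≡ 1 mod 4, sign kept]
  = (8 / 13)    [203 ≡ 8 mod 13]
  = -(1 / 13)    [13 ≡ 5 mod 8 ⇒ (2 / 13)^3 = -1]
  = -1    [(1 / 13) = 1]

-1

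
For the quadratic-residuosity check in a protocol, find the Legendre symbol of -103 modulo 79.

1

(-103/79)
  = (55/79)    [-103 ≡ 55 mod 79]
  = -(79/55)    [QR: both ≡ 3 mod 4, sign flips]
  = -(24/55)    [79 ≡ 24 mod 55]
  = -(3/55)    [55 ≡ 7 mod 8 ⇒ (2/55)^3 = +1]
  = (55/3)    [QR: both ≡ 3 mod 4, sign flips]
  = (1/3)    [55 ≡ 1 mod 3]
  = 1    [(1/3) = 1]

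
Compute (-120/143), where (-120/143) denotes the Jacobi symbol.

(-120/143)
  = (23/143)    [-120 ≡ 23 mod 143]
  = -(143/23)    [QR: both ≡ 3 mod 4, sign flips]
  = -(5/23)    [143 ≡ 5 mod 23]
  = -(23/5)    [QR: 5 ≡ 1 mod 4, sign kept]
  = -(3/5)    [23 ≡ 3 mod 5]
  = -(5/3)    [QR: 5 ≡ 1 mod 4, sign kept]
  = -(2/3)    [5 ≡ 2 mod 3]
  = (1/3)    [3 ≡ 3 mod 8 ⇒ (2/3) = -1]
  = 1    [(1/3) = 1]

1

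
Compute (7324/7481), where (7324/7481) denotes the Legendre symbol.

(7324/7481)
  = (1831/7481)    [7481 ≡ 1 mod 8 ⇒ (2/7481)^2 = +1]
  = (7481/1831)    [QR: 7481 ≡ 1 mod 4, sign kept]
  = (157/1831)    [7481 ≡ 157 mod 1831]
  = (1831/157)    [QR: 157 ≡ 1 mod 4, sign kept]
  = (104/157)    [1831 ≡ 104 mod 157]
  = -(13/157)    [157 ≡ 5 mod 8 ⇒ (2/157)^3 = -1]
  = -(157/13)    [QR: 13 ≡ 1 mod 4, sign kept]
  = -(1/13)    [157 ≡ 1 mod 13]
  = -1    [(1/13) = 1]

-1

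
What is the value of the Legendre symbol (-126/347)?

Pull out -1: (-126/347) = (-1/347)·(126/347). Since 347 ≡ 3 (mod 4), (-1/347) = -1. Now have -(126/347).
Factor out 2: 126 = 2·63. Since 347 ≡ 3 (mod 8), (2/347) = -1. Now have (63/347).
Both 63 ≡ 3 and 347 ≡ 3 (mod 4), so reciprocity gives (63/347) = -(347/63). Reduce: 347 ≡ 32 (mod 63). Now have -(32/63).
Factor out 2: 32 = 2^5. Since 63 ≡ 7 (mod 8), (2/63) = +1, and (2/63)^5 = +1. Now have -(1/63).
(1/63) = 1. Collecting the sign factors: -1.

-1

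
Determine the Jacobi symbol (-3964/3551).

(-3964/3551)
  = (3138/3551)    [-3964 ≡ 3138 mod 3551]
  = (1569/3551)    [3551 ≡ 7 mod 8 ⇒ (2/3551) = +1]
  = (3551/1569)    [QR: 1569 ≡ 1 mod 4, sign kept]
  = (413/1569)    [3551 ≡ 413 mod 1569]
  = (1569/413)    [QR: 413 ≡ 1 mod 4, sign kept]
  = (330/413)    [1569 ≡ 330 mod 413]
  = -(165/413)    [413 ≡ 5 mod 8 ⇒ (2/413) = -1]
  = -(413/165)    [QR: 165 ≡ 1 mod 4, sign kept]
  = -(83/165)    [413 ≡ 83 mod 165]
  = -(165/83)    [QR: 165 ≡ 1 mod 4, sign kept]
  = -(82/83)    [165 ≡ 82 mod 83]
  = (41/83)    [83 ≡ 3 mod 8 ⇒ (2/83) = -1]
  = (83/41)    [QR: 41 ≡ 1 mod 4, sign kept]
  = (1/41)    [83 ≡ 1 mod 41]
  = 1    [(1/41) = 1]

1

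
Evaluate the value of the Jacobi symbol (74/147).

Factor out 2: 74 = 2·37. Since 147 ≡ 3 (mod 8), (2/147) = -1. Now have -(37/147).
37 ≡ 1 (mod 4), so quadratic reciprocity gives (37/147) = (147/37). Reduce: 147 ≡ 36 (mod 37). Now have -(36/37).
Factor out 2: 36 = 2^2·9. Since 37 ≡ 5 (mod 8), (2/37) = -1, and (2/37)^2 = +1. Now have -(9/37).
9 ≡ 1 (mod 4), so quadratic reciprocity gives (9/37) = (37/9). Reduce: 37 ≡ 1 (mod 9). Now have -(1/9).
(1/9) = 1. Collecting the sign factors: -1.

-1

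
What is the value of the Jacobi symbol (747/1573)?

(747/1573)
  = (1573/747)    [QR: 1573 ≡ 1 mod 4, sign kept]
  = (79/747)    [1573 ≡ 79 mod 747]
  = -(747/79)    [QR: both ≡ 3 mod 4, sign flips]
  = -(36/79)    [747 ≡ 36 mod 79]
  = -(9/79)    [79 ≡ 7 mod 8 ⇒ (2/79)^2 = +1]
  = -(79/9)    [QR: 9 ≡ 1 mod 4, sign kept]
  = -(7/9)    [79 ≡ 7 mod 9]
  = -(9/7)    [QR: 9 ≡ 1 mod 4, sign kept]
  = -(2/7)    [9 ≡ 2 mod 7]
  = -(1/7)    [7 ≡ 7 mod 8 ⇒ (2/7) = +1]
  = -1    [(1/7) = 1]

-1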